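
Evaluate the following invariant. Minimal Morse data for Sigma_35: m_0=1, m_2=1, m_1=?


A perfect Morse function has m_k = b_k.
For Sigma_35: b_0=1, b_1=2g=70, b_2=1.
Saddles m_1 = 2g = 70

70


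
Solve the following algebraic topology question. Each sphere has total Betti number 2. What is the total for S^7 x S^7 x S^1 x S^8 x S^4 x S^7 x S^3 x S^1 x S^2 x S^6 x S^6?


Total Betti number is multiplicative under products.
Each S^d (d>=1) has total Betti number 2.
There are 11 sphere factors.
Total = 2^11 = 2048

2048


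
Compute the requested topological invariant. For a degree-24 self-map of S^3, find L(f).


On S^3: L(f) = tr(f_0*) + (-1)^3 tr(f_3*) = 1 + (-1)^3 * deg(f).
L(f) = 1 + (-1)^3 * 24 = 1 + -24 = -23

-23


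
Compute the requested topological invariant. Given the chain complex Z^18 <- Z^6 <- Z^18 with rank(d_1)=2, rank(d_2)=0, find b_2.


rank H_k = rank(ker d_k) - rank(im d_{k+1}).
rank(ker d_2) = rank(C_2) - rank(d_2) = 18 - 0 = 18.
rank(im d_{2+1}) = 0.
rank H_2 = 18 - 0 = 18

18


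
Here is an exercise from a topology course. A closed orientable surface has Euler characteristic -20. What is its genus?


chi = 2 - 2g for closed orientable surfaces.
-20 = 2 - 2g
2g = 2 - (-20) = 22
g = 11

11


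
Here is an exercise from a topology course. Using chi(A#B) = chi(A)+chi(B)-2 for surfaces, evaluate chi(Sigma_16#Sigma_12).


chi(Sigma_16) = 2 - 2*16 = -30
chi(Sigma_12) = 2 - 2*12 = -22
For surfaces: chi(A#B) = chi(A) + chi(B) - 2.
chi = -30 + -22 - 2 = -54

-54


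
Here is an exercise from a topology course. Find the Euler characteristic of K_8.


K_8: V = 8, E = C(8,2) = 28.
chi = V - E = 8 - 28 = -20

-20


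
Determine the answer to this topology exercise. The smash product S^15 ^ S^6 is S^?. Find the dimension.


S^m ^ S^n = S^{m+n}.
k = 15 + 6 = 21

21


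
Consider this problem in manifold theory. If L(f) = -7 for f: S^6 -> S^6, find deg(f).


L(f) = 1 + (-1)^6 deg(f) on S^6.
-7 = 1 + (-1)^6 * deg(f)
(-1)^6 * deg(f) = -8
deg(f) = -8

-8


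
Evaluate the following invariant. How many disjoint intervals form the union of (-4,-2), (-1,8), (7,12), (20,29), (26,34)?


Sort and merge overlapping open intervals.
Merged: (-4,-2), (-1,12), (20,34).
Number of components = 3

3


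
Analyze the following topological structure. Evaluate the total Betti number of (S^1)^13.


b_k(T^13) = C(13,k), so the sum over k is sum_k C(13,k) = 2^13.
Total = 2^13 = 8192

8192


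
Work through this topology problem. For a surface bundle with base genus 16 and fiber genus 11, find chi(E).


For a fiber bundle F -> E -> B (with CW structure): chi(E) = chi(B) * chi(F).
chi(Sigma_16) = -30, chi(Sigma_11) = -20.
chi(E) = (-30) * (-20) = 600

600


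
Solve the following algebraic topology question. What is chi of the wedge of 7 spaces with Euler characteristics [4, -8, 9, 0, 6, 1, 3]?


chi(A v B) = chi(A) + chi(B) - 1 (one point identified).
For 7 spaces: chi = (sum chi_i) - (7 - 1).
sum = 15; chi = 15 - 6 = 9

9


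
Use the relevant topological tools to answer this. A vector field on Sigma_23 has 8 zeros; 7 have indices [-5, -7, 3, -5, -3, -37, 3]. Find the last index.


Poincare-Hopf: sum of indices = chi(M).
chi(Sigma_23) = 2 - 2*23 = -44.
Sum of known indices = -51.
x = chi - (sum known) = -44 - (-51) = 7

7


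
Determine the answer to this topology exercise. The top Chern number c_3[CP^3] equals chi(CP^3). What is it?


For any closed oriented manifold, <e(TM),[M]> = chi(M).
chi(CP^3) = 3+1 = 4

4


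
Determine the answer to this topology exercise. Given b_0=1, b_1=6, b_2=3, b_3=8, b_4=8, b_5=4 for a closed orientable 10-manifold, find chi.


By Poincare duality b_k = b_{10-k}, so full Betti numbers: b_0=1, b_1=6, b_2=3, b_3=8, b_4=8, b_5=4, b_6=8, b_7=8, b_8=3, b_9=6, b_10=1.
chi = sum (-1)^k b_k = -8

-8


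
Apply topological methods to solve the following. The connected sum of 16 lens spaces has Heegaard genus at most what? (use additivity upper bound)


Heegaard genus satisfies g(A#B) <= g(A) + g(B).
Each lens space has g = 1.
Upper bound: 16 * 1 = 16

16


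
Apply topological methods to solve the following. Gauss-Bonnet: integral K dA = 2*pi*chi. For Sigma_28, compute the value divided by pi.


Gauss-Bonnet: integral K dA = 2*pi*chi(M).
chi(Sigma_28) = 2 - 2*28 = -54.
(integral K dA)/pi = 2*chi = 2*(-54) = -108

-108


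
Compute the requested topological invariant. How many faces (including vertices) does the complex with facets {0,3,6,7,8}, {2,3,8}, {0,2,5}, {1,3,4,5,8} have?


Each maximal simplex on m vertices has 2^m - 1 nonempty faces.
Take the union (dedupe shared faces).
Total distinct faces = 67

67


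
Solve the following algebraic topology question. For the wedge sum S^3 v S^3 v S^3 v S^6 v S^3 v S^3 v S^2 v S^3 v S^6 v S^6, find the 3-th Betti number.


For a wedge of spheres, H_k (k>0) is free on one generator per sphere of dimension k.
Spheres of dimension 3: count = 6.
b_3 = 6

6


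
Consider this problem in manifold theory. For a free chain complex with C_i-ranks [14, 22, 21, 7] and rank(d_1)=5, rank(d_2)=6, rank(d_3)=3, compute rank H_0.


rank H_k = rank(ker d_k) - rank(im d_{k+1}).
rank(ker d_0) = rank(C_0) - rank(d_0) = 14 - 0 = 14.
rank(im d_{0+1}) = 5.
rank H_0 = 14 - 5 = 9

9


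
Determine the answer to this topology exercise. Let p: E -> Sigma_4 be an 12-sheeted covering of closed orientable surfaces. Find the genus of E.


For an n-sheeted cover: chi(E) = n * chi(B).
chi(Sigma_4) = 2 - 2*4 = -6.
chi(E) = 12 * (-6) = -72.
genus(E) = (2 - chi(E))/2 = (2 - (-72))/2 = 74/2 = 37

37


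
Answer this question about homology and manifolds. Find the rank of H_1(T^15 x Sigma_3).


pi_1(A x B) = pi_1(A) x pi_1(B); rank of abelianization = b_1.
b_1(T^15) = 15, b_1(Sigma_3) = 2*3 = 6.
b_1(product) = 15 + 6 = 21

21


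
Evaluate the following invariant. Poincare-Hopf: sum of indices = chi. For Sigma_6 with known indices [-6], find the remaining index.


Poincare-Hopf: sum of indices = chi(M).
chi(Sigma_6) = 2 - 2*6 = -10.
Sum of known indices = -6.
x = chi - (sum known) = -10 - (-6) = -4

-4


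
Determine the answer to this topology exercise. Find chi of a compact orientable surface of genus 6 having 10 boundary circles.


For a compact orientable surface with genus g and b boundary components: chi = 2 - 2g - b.
chi = 2 - 2*6 - 10 = 2 - 12 - 10 = -20

-20


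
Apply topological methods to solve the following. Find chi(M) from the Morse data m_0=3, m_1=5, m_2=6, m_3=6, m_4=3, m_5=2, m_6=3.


Morse theory: chi(M) = sum_k (-1)^k m_k where m_k = #(index-k critical points).
= (3) + (-5) + (6) + (-6) + (3) + (-2) + (3) = 2

2


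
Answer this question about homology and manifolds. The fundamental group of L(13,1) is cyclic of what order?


pi_1(L(p,q)) = Z/pZ for any q coprime to p.
|pi_1(L(13,1))| = 13

13


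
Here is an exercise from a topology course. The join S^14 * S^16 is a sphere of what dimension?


Join of spheres: S^m * S^n = S^{m+n+1}.
dim = 14 + 16 + 1 = 31

31


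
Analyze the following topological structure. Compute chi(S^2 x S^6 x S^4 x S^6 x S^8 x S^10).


chi is multiplicative: chi(X x Y) = chi(X) chi(Y).
Each even-dim sphere has chi = 2. There are 6 factors.
chi = 2^6 = 64

64


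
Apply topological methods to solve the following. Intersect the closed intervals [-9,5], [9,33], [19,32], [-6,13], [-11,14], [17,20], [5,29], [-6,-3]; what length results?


Intersection = [max(a_i), min(b_i)] = [19, -3].
Since 19 > -3, the intersection is empty.
Length = 0

0


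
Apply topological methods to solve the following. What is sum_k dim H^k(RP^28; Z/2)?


H^k(RP^28; Z/2) = Z/2 for each 0 <= k <= 28.
Total dimension = 28 + 1 = 29

29


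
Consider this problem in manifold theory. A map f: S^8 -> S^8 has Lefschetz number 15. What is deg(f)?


L(f) = 1 + (-1)^8 deg(f) on S^8.
15 = 1 + (-1)^8 * deg(f)
(-1)^8 * deg(f) = 14
deg(f) = 14

14


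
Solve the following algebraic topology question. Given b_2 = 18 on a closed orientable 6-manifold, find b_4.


Poincare duality for closed orientable n-manifolds: b_k = b_{n-k}.
Here n = 6, so b_4 = b_2 = 18

18


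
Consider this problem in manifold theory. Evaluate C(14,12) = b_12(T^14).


By the Kunneth formula, b_k(T^n) = C(n,k).
b_12(T^14) = C(14,12).
C(14,12) = 14!/(12!*2!) = 91

91


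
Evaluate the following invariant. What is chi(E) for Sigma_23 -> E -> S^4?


chi(S^4) = 2 (n even), chi(Sigma_23) = 2 - 2*23 = -44.
chi(E) = 2 * (-44) = -88

-88


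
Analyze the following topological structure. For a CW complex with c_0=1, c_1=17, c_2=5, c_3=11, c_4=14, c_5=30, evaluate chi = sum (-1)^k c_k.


chi = sum_k (-1)^k c_k.
= (-1)^0*1 + (-1)^1*17 + (-1)^2*5 + (-1)^3*11 + (-1)^4*14 + (-1)^5*30
= (1) + (-17) + (5) + (-11) + (14) + (-30)
= -38

-38


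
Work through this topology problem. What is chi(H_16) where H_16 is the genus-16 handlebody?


A genus-g handlebody deformation retracts to a wedge of g circles.
chi(vee_g S^1) = 1 - g.
chi(H_16) = 1 - 16 = -15

-15


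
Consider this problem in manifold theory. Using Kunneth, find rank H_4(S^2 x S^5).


Each S^d has Poincare polynomial 1 + t^d.
The product S^2 x S^5 has Poincare polynomial prod(1+t^d_i).
Expanding: b_0=1, b_2=1, b_5=1, b_7=1.
b_4 = 0

0


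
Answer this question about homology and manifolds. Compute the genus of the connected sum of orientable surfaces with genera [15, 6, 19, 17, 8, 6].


Genus is additive under connected sum of orientable surfaces.
g = 15 + 6 + 19 + 17 + 8 + 6 = 71

71


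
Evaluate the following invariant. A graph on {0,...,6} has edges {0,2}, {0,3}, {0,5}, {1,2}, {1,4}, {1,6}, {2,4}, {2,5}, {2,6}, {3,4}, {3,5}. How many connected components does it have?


Run DFS/union-find over 7 vertices.
V = 7, E = 11.
Number of components = 1

1


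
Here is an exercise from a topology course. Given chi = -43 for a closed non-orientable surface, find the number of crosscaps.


chi = 2 - k for closed non-orientable surfaces with k crosscaps.
-43 = 2 - k
k = 2 - (-43) = 45

45


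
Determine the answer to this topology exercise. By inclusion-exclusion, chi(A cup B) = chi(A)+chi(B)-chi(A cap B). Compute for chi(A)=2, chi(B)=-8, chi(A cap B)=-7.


chi(A cup B) = chi(A) + chi(B) - chi(A cap B)
= 2 + (-8) - (-7)
= 1

1


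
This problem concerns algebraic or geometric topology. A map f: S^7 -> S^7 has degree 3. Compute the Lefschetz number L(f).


On S^7: L(f) = tr(f_0*) + (-1)^7 tr(f_7*) = 1 + (-1)^7 * deg(f).
L(f) = 1 + (-1)^7 * 3 = 1 + -3 = -2

-2


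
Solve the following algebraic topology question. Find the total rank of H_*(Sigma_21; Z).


For Sigma_21: b_0 = 1, b_1 = 2g = 42, b_2 = 1.
Total = 1 + 42 + 1 = 44

44


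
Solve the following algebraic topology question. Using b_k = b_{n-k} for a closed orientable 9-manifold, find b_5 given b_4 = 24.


Poincare duality for closed orientable n-manifolds: b_k = b_{n-k}.
Here n = 9, so b_5 = b_4 = 24

24


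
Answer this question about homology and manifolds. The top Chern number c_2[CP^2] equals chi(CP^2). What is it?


For any closed oriented manifold, <e(TM),[M]> = chi(M).
chi(CP^2) = 2+1 = 3

3


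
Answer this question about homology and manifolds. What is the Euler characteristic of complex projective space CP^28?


CP^28 has one cell in each even dimension 0, 2, ..., 2*28 (28+1 cells total).
All cells are even-dimensional, so chi = number of cells.
chi = 28 + 1 = 29

29


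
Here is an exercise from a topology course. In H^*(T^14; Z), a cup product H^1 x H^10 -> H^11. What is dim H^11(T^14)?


Cup product: H^p x H^q -> H^{p+q}; here p+q = 1+10 = 11.
rank H^k(T^n) = C(n,k).
C(14,11) = 364

364


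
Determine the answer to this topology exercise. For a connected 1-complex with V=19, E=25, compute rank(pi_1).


For a connected graph: rank(pi_1) = b_1 = E - V + 1 = 1 - chi.
chi = V - E = 19 - 25 = -6.
rank = 1 - (-6) = 25 - 19 + 1 = 7

7


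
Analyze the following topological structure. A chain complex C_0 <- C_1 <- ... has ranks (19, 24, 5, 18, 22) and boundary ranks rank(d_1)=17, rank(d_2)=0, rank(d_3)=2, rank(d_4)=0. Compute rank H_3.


rank H_k = rank(ker d_k) - rank(im d_{k+1}).
rank(ker d_3) = rank(C_3) - rank(d_3) = 18 - 2 = 16.
rank(im d_{3+1}) = 0.
rank H_3 = 16 - 0 = 16

16


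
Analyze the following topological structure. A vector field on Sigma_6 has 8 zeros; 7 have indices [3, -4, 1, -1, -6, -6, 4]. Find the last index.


Poincare-Hopf: sum of indices = chi(M).
chi(Sigma_6) = 2 - 2*6 = -10.
Sum of known indices = -9.
x = chi - (sum known) = -10 - (-9) = -1

-1


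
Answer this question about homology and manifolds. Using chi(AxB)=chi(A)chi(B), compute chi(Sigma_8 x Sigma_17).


chi(Sigma_8) = 2 - 2*8 = -14
chi(Sigma_17) = 2 - 2*17 = -32
chi(product) = (-14) * (-32) = 448

448


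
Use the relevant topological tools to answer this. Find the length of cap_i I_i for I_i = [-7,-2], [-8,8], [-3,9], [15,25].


Intersection = [max(a_i), min(b_i)] = [15, -2].
Since 15 > -2, the intersection is empty.
Length = 0

0


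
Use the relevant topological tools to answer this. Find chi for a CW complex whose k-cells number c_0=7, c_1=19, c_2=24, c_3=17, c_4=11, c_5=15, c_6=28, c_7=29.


chi = sum_k (-1)^k c_k.
= (-1)^0*7 + (-1)^1*19 + (-1)^2*24 + (-1)^3*17 + (-1)^4*11 + (-1)^5*15 + (-1)^6*28 + (-1)^7*29
= (7) + (-19) + (24) + (-17) + (11) + (-15) + (28) + (-29)
= -10

-10


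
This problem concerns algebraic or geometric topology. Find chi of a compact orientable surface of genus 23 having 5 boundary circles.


For a compact orientable surface with genus g and b boundary components: chi = 2 - 2g - b.
chi = 2 - 2*23 - 5 = 2 - 46 - 5 = -49

-49


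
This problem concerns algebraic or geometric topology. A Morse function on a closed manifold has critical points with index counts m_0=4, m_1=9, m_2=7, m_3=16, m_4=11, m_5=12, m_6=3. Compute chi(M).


Morse theory: chi(M) = sum_k (-1)^k m_k where m_k = #(index-k critical points).
= (4) + (-9) + (7) + (-16) + (11) + (-12) + (3) = -12

-12


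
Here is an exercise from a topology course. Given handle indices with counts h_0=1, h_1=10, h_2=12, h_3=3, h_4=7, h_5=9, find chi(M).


Handles of index k contribute (-1)^k to chi (same as CW cells).
chi = (1) + (-10) + (12) + (-3) + (7) + (-9) = -2

-2


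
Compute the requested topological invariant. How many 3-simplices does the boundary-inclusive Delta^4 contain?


Delta^4 has 4+1 vertices. A 3-face is a choice of 3+1 vertices.
f_3 = C(4+1, 3+1) = C(5,4) = 5

5


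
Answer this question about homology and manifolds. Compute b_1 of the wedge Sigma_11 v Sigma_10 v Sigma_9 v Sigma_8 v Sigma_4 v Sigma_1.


For a wedge X v Y: reduced H_k(X v Y) = H_k(X) + H_k(Y).
Each Sigma_g contributes b_1 = 2g.
b_1 = 22 + 20 + 18 + 16 + 8 + 2 = 86

86


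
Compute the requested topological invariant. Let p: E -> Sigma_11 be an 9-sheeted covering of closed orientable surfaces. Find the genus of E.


For an n-sheeted cover: chi(E) = n * chi(B).
chi(Sigma_11) = 2 - 2*11 = -20.
chi(E) = 9 * (-20) = -180.
genus(E) = (2 - chi(E))/2 = (2 - (-180))/2 = 182/2 = 91

91


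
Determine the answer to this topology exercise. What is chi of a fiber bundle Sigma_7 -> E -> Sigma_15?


For a fiber bundle F -> E -> B (with CW structure): chi(E) = chi(B) * chi(F).
chi(Sigma_15) = -28, chi(Sigma_7) = -12.
chi(E) = (-28) * (-12) = 336

336


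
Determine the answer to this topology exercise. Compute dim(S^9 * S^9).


Join of spheres: S^m * S^n = S^{m+n+1}.
dim = 9 + 9 + 1 = 19

19


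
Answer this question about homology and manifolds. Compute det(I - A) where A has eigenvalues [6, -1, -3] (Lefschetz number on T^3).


For a torus self-map: L(f) = det(I - A) where A acts on H_1.
L(f) = (1-6) * (1--1) * (1--3) = -5 * 2 * 4 = -40

-40


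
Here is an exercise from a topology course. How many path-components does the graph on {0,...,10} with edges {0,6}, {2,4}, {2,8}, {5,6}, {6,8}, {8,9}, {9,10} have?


Run DFS/union-find over 11 vertices.
V = 11, E = 7.
Number of components = 4

4


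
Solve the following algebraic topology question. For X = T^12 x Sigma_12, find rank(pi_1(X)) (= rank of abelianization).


pi_1(A x B) = pi_1(A) x pi_1(B); rank of abelianization = b_1.
b_1(T^12) = 12, b_1(Sigma_12) = 2*12 = 24.
b_1(product) = 12 + 24 = 36

36


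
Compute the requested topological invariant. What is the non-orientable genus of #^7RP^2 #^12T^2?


Since a >= 1, the sum is non-orientable; each T^2 can be replaced by RP^2 # RP^2 (since T^2#RP^2 = 3RP^2).
Total crosscaps k = 7 + 2*12 = 31.
Check via chi: chi = 7*1 + 12*0 - (7+12-1)*2 = -29 = 2 - k = -29. Consistent.

31


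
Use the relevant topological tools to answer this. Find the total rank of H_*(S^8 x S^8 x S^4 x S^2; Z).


Total Betti number is multiplicative under products.
Each S^d (d>=1) has total Betti number 2.
There are 4 sphere factors.
Total = 2^4 = 16

16


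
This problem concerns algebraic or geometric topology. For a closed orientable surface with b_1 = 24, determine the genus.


For a closed orientable surface: b_1 = 2g.
24 = 2g
g = 24 / 2 = 12

12


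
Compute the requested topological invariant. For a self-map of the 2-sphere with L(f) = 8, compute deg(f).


L(f) = 1 + (-1)^2 deg(f) on S^2.
8 = 1 + (-1)^2 * deg(f)
(-1)^2 * deg(f) = 7
deg(f) = 7

7


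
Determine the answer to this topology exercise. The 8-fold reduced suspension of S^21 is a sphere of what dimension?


Each suspension raises dimension by 1: Sigma S^n = S^{n+1}.
Sigma^8 S^21 = S^{21+8} = S^29

29


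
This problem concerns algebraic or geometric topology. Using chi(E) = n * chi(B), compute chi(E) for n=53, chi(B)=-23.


For a finite covering: chi(E) = (number of sheets) * chi(B).
chi(E) = 53 * (-23) = -1219

-1219


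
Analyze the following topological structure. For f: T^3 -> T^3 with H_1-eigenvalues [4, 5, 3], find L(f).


For a torus self-map: L(f) = det(I - A) where A acts on H_1.
L(f) = (1-4) * (1-5) * (1-3) = -3 * -4 * -2 = -24

-24


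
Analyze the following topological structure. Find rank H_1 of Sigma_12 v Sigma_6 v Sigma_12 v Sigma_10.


For a wedge X v Y: reduced H_k(X v Y) = H_k(X) + H_k(Y).
Each Sigma_g contributes b_1 = 2g.
b_1 = 24 + 12 + 24 + 20 = 80

80


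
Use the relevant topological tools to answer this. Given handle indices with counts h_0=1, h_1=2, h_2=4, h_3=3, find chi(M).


Handles of index k contribute (-1)^k to chi (same as CW cells).
chi = (1) + (-2) + (4) + (-3) = 0

0


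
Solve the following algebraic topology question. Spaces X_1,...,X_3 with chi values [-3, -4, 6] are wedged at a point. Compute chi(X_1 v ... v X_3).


chi(A v B) = chi(A) + chi(B) - 1 (one point identified).
For 3 spaces: chi = (sum chi_i) - (3 - 1).
sum = -1; chi = -1 - 2 = -3

-3


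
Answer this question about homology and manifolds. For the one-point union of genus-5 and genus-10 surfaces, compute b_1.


For a wedge: H_1(A v B) = H_1(A) + H_1(B).
b_1(Sigma_5) = 10, b_1(Sigma_10) = 20.
b_1 = 10 + 20 = 30

30


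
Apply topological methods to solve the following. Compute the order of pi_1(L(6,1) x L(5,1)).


pi_1(X x Y) = pi_1(X) x pi_1(Y).
pi_1(L(6,1)) = Z/6, pi_1(L(5,1)) = Z/5.
|Z/6 x Z/5| = 6 * 5 = 30

30


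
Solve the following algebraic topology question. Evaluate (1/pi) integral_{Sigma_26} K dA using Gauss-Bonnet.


Gauss-Bonnet: integral K dA = 2*pi*chi(M).
chi(Sigma_26) = 2 - 2*26 = -50.
(integral K dA)/pi = 2*chi = 2*(-50) = -100

-100


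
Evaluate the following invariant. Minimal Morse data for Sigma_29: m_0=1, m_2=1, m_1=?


A perfect Morse function has m_k = b_k.
For Sigma_29: b_0=1, b_1=2g=58, b_2=1.
Saddles m_1 = 2g = 58

58


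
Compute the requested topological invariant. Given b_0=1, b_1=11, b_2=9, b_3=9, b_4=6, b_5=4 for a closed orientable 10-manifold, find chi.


By Poincare duality b_k = b_{10-k}, so full Betti numbers: b_0=1, b_1=11, b_2=9, b_3=9, b_4=6, b_5=4, b_6=6, b_7=9, b_8=9, b_9=11, b_10=1.
chi = sum (-1)^k b_k = -12

-12


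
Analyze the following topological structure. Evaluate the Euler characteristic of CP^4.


CP^4 has one cell in each even dimension 0, 2, ..., 2*4 (4+1 cells total).
All cells are even-dimensional, so chi = number of cells.
chi = 4 + 1 = 5

5


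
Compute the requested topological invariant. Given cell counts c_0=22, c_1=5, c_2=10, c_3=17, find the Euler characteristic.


chi = sum_k (-1)^k c_k.
= (-1)^0*22 + (-1)^1*5 + (-1)^2*10 + (-1)^3*17
= (22) + (-5) + (10) + (-17)
= 10

10


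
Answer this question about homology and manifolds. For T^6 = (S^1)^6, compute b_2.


By the Kunneth formula, b_k(T^n) = C(n,k).
b_2(T^6) = C(6,2).
C(6,2) = 6!/(2!*4!) = 15

15


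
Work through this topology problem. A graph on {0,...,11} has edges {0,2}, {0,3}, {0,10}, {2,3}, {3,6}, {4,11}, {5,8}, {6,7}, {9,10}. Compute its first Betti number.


b_1 = E - V + (number of components).
E = 9, V = 12, components = 4.
b_1 = 9 - 12 + 4 = 1

1


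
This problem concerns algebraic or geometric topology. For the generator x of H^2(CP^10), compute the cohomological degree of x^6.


|x| = 2 in H^*(CP^n).
|x^6| = 6 * |x| = 6 * 2 = 12

12


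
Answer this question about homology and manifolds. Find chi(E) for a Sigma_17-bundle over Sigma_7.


For a fiber bundle F -> E -> B (with CW structure): chi(E) = chi(B) * chi(F).
chi(Sigma_7) = -12, chi(Sigma_17) = -32.
chi(E) = (-12) * (-32) = 384

384


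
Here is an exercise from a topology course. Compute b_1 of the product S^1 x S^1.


Each S^d has Poincare polynomial 1 + t^d.
The product S^1 x S^1 has Poincare polynomial prod(1+t^d_i).
Expanding: b_0=1, b_1=2, b_2=1.
b_1 = 2

2


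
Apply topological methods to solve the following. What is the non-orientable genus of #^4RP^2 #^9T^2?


Since a >= 1, the sum is non-orientable; each T^2 can be replaced by RP^2 # RP^2 (since T^2#RP^2 = 3RP^2).
Total crosscaps k = 4 + 2*9 = 22.
Check via chi: chi = 4*1 + 9*0 - (4+9-1)*2 = -20 = 2 - k = -20. Consistent.

22


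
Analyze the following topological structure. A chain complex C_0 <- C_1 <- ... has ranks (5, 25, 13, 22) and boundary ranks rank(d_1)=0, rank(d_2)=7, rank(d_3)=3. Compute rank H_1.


rank H_k = rank(ker d_k) - rank(im d_{k+1}).
rank(ker d_1) = rank(C_1) - rank(d_1) = 25 - 0 = 25.
rank(im d_{1+1}) = 7.
rank H_1 = 25 - 7 = 18

18


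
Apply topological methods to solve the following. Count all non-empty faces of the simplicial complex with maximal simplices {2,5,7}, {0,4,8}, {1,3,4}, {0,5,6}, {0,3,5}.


Each maximal simplex on m vertices has 2^m - 1 nonempty faces.
Take the union (dedupe shared faces).
Total distinct faces = 28

28


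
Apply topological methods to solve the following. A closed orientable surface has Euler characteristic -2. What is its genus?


chi = 2 - 2g for closed orientable surfaces.
-2 = 2 - 2g
2g = 2 - (-2) = 4
g = 2

2


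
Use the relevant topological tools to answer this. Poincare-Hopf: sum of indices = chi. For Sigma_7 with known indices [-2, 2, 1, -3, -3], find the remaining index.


Poincare-Hopf: sum of indices = chi(M).
chi(Sigma_7) = 2 - 2*7 = -12.
Sum of known indices = -5.
x = chi - (sum known) = -12 - (-5) = -7

-7


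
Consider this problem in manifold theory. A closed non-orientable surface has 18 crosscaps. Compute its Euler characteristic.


For a non-orientable closed surface with k crosscaps: chi = 2 - k.
Here k = 18.
chi = 2 - 18 = -16

-16


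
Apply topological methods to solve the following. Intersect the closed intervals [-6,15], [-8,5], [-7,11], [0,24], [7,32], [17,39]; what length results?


Intersection = [max(a_i), min(b_i)] = [17, 5].
Since 17 > 5, the intersection is empty.
Length = 0

0


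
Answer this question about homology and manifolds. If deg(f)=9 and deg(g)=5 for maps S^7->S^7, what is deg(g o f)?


Degree is multiplicative under composition: deg(g o f) = deg(g) * deg(f).
= 5 * 9 = 45

45


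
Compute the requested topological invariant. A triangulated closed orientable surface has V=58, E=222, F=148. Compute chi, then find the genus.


chi = V - E + F = 58 - 222 + 148 = -16
For orientable closed surface: chi = 2 - 2g, so g = (2 - chi)/2.
g = (2 - (-16)) / 2 = 18 / 2 = 9

9


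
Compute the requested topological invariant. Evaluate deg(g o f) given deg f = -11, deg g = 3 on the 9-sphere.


Degree is multiplicative under composition: deg(g o f) = deg(g) * deg(f).
= 3 * -11 = -33

-33


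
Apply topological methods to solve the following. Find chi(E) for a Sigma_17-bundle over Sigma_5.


For a fiber bundle F -> E -> B (with CW structure): chi(E) = chi(B) * chi(F).
chi(Sigma_5) = -8, chi(Sigma_17) = -32.
chi(E) = (-8) * (-32) = 256

256


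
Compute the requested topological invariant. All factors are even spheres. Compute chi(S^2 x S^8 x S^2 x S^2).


chi is multiplicative: chi(X x Y) = chi(X) chi(Y).
Each even-dim sphere has chi = 2. There are 4 factors.
chi = 2^4 = 16

16


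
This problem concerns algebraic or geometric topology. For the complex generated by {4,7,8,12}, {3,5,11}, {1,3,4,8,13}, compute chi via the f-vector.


Enumerate all faces; f-vector: f_0=9, f_1=18, f_2=15, f_3=6, f_4=1.
chi = sum (-1)^k f_k = 1

1


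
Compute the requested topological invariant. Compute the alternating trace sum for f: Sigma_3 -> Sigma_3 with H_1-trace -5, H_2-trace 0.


L(f) = tr(f_0*) - tr(f_1*) + tr(f_2*).
= 1 - (-5) + (0)
= 6

6


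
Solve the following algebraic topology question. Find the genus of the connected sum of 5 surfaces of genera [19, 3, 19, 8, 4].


Genus is additive under connected sum of orientable surfaces.
g = 19 + 3 + 19 + 8 + 4 = 53

53


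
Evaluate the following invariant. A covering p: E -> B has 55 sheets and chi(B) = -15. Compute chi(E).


For a finite covering: chi(E) = (number of sheets) * chi(B).
chi(E) = 55 * (-15) = -825

-825


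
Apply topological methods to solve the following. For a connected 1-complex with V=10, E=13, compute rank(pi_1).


For a connected graph: rank(pi_1) = b_1 = E - V + 1 = 1 - chi.
chi = V - E = 10 - 13 = -3.
rank = 1 - (-3) = 13 - 10 + 1 = 4

4


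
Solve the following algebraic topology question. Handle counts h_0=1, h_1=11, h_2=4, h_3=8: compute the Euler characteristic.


Handles of index k contribute (-1)^k to chi (same as CW cells).
chi = (1) + (-11) + (4) + (-8) = -14

-14


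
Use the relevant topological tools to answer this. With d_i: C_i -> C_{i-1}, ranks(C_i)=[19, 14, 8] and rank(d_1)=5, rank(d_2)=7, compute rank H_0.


rank H_k = rank(ker d_k) - rank(im d_{k+1}).
rank(ker d_0) = rank(C_0) - rank(d_0) = 19 - 0 = 19.
rank(im d_{0+1}) = 5.
rank H_0 = 19 - 5 = 14

14


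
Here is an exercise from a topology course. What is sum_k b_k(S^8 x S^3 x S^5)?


Total Betti number is multiplicative under products.
Each S^d (d>=1) has total Betti number 2.
There are 3 sphere factors.
Total = 2^3 = 8

8


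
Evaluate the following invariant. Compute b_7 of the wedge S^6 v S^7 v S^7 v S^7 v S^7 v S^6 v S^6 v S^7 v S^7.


For a wedge of spheres, H_k (k>0) is free on one generator per sphere of dimension k.
Spheres of dimension 7: count = 6.
b_7 = 6

6


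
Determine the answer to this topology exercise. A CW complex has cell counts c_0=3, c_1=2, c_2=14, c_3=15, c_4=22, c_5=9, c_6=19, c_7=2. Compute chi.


chi = sum_k (-1)^k c_k.
= (-1)^0*3 + (-1)^1*2 + (-1)^2*14 + (-1)^3*15 + (-1)^4*22 + (-1)^5*9 + (-1)^6*19 + (-1)^7*2
= (3) + (-2) + (14) + (-15) + (22) + (-9) + (19) + (-2)
= 30

30


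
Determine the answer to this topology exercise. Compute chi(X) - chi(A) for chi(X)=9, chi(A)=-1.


Relative Euler characteristic: chi(X, A) = chi(X) - chi(A).
= 9 - (-1) = 10

10


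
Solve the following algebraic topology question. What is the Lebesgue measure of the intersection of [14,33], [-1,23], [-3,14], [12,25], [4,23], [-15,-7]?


Intersection = [max(a_i), min(b_i)] = [14, -7].
Since 14 > -7, the intersection is empty.
Length = 0

0


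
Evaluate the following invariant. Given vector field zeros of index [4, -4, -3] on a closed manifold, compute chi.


Poincare-Hopf: chi(M) = sum of indices of zeros.
chi = (4) + (-4) + (-3) = -3

-3


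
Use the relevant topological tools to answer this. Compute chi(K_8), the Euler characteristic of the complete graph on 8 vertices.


K_8: V = 8, E = C(8,2) = 28.
chi = V - E = 8 - 28 = -20

-20


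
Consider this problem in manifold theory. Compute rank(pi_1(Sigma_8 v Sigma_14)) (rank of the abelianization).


For a wedge: H_1(A v B) = H_1(A) + H_1(B).
b_1(Sigma_8) = 16, b_1(Sigma_14) = 28.
b_1 = 16 + 28 = 44

44


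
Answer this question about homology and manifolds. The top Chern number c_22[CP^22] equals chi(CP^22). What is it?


For any closed oriented manifold, <e(TM),[M]> = chi(M).
chi(CP^22) = 22+1 = 23

23


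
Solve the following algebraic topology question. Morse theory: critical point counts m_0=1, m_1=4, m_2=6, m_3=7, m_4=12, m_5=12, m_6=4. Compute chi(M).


Morse theory: chi(M) = sum_k (-1)^k m_k where m_k = #(index-k critical points).
= (1) + (-4) + (6) + (-7) + (12) + (-12) + (4) = 0

0


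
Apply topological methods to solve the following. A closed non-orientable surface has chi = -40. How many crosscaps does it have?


chi = 2 - k for closed non-orientable surfaces with k crosscaps.
-40 = 2 - k
k = 2 - (-40) = 42

42


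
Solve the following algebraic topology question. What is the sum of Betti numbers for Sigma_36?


For Sigma_36: b_0 = 1, b_1 = 2g = 72, b_2 = 1.
Total = 1 + 72 + 1 = 74

74


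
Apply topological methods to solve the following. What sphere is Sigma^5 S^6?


Each suspension raises dimension by 1: Sigma S^n = S^{n+1}.
Sigma^5 S^6 = S^{6+5} = S^11

11


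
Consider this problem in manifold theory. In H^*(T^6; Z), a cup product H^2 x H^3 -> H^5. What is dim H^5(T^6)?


Cup product: H^p x H^q -> H^{p+q}; here p+q = 2+3 = 5.
rank H^k(T^n) = C(n,k).
C(6,5) = 6

6


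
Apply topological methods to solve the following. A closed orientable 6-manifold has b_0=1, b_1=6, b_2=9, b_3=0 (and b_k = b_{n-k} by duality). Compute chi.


By Poincare duality b_k = b_{6-k}, so full Betti numbers: b_0=1, b_1=6, b_2=9, b_3=0, b_4=9, b_5=6, b_6=1.
chi = sum (-1)^k b_k = 8

8


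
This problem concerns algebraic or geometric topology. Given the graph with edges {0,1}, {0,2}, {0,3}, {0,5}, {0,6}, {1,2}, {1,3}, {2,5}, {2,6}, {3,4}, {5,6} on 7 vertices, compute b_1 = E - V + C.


b_1 = E - V + (number of components).
E = 11, V = 7, components = 1.
b_1 = 11 - 7 + 1 = 5

5


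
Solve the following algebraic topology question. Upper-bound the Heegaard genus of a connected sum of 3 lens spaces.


Heegaard genus satisfies g(A#B) <= g(A) + g(B).
Each lens space has g = 1.
Upper bound: 3 * 1 = 3

3


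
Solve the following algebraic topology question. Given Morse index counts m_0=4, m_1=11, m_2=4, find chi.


Morse theory: chi(M) = sum_k (-1)^k m_k where m_k = #(index-k critical points).
= (4) + (-11) + (4) = -3

-3


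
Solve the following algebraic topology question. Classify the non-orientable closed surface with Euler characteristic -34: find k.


chi = 2 - k for closed non-orientable surfaces with k crosscaps.
-34 = 2 - k
k = 2 - (-34) = 36

36


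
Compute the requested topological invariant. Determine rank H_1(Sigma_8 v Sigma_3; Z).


For a wedge: H_1(A v B) = H_1(A) + H_1(B).
b_1(Sigma_8) = 16, b_1(Sigma_3) = 6.
b_1 = 16 + 6 = 22

22


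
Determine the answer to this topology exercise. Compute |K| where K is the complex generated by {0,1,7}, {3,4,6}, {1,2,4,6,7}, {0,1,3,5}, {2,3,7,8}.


Each maximal simplex on m vertices has 2^m - 1 nonempty faces.
Take the union (dedupe shared faces).
Total distinct faces = 61

61


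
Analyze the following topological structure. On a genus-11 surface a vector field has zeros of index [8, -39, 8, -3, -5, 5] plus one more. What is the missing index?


Poincare-Hopf: sum of indices = chi(M).
chi(Sigma_11) = 2 - 2*11 = -20.
Sum of known indices = -26.
x = chi - (sum known) = -20 - (-26) = 6

6


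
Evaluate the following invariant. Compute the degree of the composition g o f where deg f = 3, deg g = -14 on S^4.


Degree is multiplicative under composition: deg(g o f) = deg(g) * deg(f).
= -14 * 3 = -42

-42


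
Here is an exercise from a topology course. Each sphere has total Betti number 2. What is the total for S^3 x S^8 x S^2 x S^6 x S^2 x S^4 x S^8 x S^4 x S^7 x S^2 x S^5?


Total Betti number is multiplicative under products.
Each S^d (d>=1) has total Betti number 2.
There are 11 sphere factors.
Total = 2^11 = 2048

2048


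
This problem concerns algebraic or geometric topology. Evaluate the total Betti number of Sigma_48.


For Sigma_48: b_0 = 1, b_1 = 2g = 96, b_2 = 1.
Total = 1 + 96 + 1 = 98

98


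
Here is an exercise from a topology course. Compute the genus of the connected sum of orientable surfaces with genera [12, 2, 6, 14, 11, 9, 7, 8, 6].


Genus is additive under connected sum of orientable surfaces.
g = 12 + 2 + 6 + 14 + 11 + 9 + 7 + 8 + 6 = 75

75


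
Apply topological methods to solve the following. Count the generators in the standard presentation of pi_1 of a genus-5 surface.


Standard presentation: pi_1(Sigma_g) = <a_1,b_1,...,a_g,b_g | [a_1,b_1]...[a_g,b_g] = 1>.
Number of generators = 2g = 2*5 = 10

10


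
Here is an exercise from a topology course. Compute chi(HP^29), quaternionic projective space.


HP^29 has one cell in each dimension 0, 4, ..., 4*29 (29+1 cells, all even-dim).
chi = 29 + 1 = 30

30


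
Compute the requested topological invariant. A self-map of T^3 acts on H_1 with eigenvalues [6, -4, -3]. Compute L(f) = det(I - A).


For a torus self-map: L(f) = det(I - A) where A acts on H_1.
L(f) = (1-6) * (1--4) * (1--3) = -5 * 5 * 4 = -100

-100


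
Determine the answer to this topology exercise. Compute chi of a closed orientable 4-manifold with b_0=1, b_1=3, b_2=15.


By Poincare duality b_k = b_{4-k}, so full Betti numbers: b_0=1, b_1=3, b_2=15, b_3=3, b_4=1.
chi = sum (-1)^k b_k = 11

11


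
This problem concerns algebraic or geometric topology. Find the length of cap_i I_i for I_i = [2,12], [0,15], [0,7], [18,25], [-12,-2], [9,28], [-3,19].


Intersection = [max(a_i), min(b_i)] = [18, -2].
Since 18 > -2, the intersection is empty.
Length = 0

0


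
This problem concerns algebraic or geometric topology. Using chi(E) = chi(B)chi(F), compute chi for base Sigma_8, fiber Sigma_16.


For a fiber bundle F -> E -> B (with CW structure): chi(E) = chi(B) * chi(F).
chi(Sigma_8) = -14, chi(Sigma_16) = -30.
chi(E) = (-14) * (-30) = 420

420


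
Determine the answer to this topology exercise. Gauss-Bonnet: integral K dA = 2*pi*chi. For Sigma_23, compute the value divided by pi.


Gauss-Bonnet: integral K dA = 2*pi*chi(M).
chi(Sigma_23) = 2 - 2*23 = -44.
(integral K dA)/pi = 2*chi = 2*(-44) = -88

-88


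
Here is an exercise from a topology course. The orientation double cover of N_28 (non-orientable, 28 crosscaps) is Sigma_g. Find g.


chi(N_28) = 2 - 28 = -26.
Double cover: chi(Sigma_g) = 2 * chi(N_28) = 2*(-26) = -52.
2 - 2g = -52, so g = (2 - (-52))/2 = 54/2 = 27

27


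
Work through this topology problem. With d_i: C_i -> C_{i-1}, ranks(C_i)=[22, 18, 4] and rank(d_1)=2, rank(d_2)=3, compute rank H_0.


rank H_k = rank(ker d_k) - rank(im d_{k+1}).
rank(ker d_0) = rank(C_0) - rank(d_0) = 22 - 0 = 22.
rank(im d_{0+1}) = 2.
rank H_0 = 22 - 2 = 20

20


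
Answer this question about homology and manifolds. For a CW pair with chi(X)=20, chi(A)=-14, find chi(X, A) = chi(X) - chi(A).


Relative Euler characteristic: chi(X, A) = chi(X) - chi(A).
= 20 - (-14) = 34

34


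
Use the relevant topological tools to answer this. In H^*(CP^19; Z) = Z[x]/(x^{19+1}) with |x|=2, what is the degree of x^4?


|x| = 2 in H^*(CP^n).
|x^4| = 4 * |x| = 4 * 2 = 8

8


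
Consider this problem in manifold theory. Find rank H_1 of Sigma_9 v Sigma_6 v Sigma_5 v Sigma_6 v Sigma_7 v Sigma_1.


For a wedge X v Y: reduced H_k(X v Y) = H_k(X) + H_k(Y).
Each Sigma_g contributes b_1 = 2g.
b_1 = 18 + 12 + 10 + 12 + 14 + 2 = 68

68


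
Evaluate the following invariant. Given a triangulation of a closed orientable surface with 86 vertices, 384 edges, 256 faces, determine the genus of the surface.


chi = V - E + F = 86 - 384 + 256 = -42
For orientable closed surface: chi = 2 - 2g, so g = (2 - chi)/2.
g = (2 - (-42)) / 2 = 44 / 2 = 22

22


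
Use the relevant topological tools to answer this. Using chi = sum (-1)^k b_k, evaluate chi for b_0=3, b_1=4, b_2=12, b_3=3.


chi = sum_k (-1)^k b_k.
= (3) + (-4) + (12) + (-3)
= 8

8


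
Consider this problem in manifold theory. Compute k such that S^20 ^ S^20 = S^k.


S^m ^ S^n = S^{m+n}.
k = 20 + 20 = 40

40


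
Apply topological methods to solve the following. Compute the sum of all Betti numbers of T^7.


b_k(T^7) = C(7,k), so the sum over k is sum_k C(7,k) = 2^7.
Total = 2^7 = 128

128


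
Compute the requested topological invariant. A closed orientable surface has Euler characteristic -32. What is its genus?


chi = 2 - 2g for closed orientable surfaces.
-32 = 2 - 2g
2g = 2 - (-32) = 34
g = 17

17


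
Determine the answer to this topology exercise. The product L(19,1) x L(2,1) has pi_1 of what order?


pi_1(X x Y) = pi_1(X) x pi_1(Y).
pi_1(L(19,1)) = Z/19, pi_1(L(2,1)) = Z/2.
|Z/19 x Z/2| = 19 * 2 = 38

38


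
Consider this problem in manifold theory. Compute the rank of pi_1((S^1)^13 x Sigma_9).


pi_1(A x B) = pi_1(A) x pi_1(B); rank of abelianization = b_1.
b_1(T^13) = 13, b_1(Sigma_9) = 2*9 = 18.
b_1(product) = 13 + 18 = 31

31


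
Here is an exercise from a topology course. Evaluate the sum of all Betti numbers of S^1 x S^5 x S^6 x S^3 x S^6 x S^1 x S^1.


Total Betti number is multiplicative under products.
Each S^d (d>=1) has total Betti number 2.
There are 7 sphere factors.
Total = 2^7 = 128

128


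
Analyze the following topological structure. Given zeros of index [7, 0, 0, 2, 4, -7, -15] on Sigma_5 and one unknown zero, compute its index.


Poincare-Hopf: sum of indices = chi(M).
chi(Sigma_5) = 2 - 2*5 = -8.
Sum of known indices = -9.
x = chi - (sum known) = -8 - (-9) = 1

1


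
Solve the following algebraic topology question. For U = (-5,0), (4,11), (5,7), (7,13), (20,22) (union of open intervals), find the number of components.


Sort and merge overlapping open intervals.
Merged: (-5,0), (4,13), (20,22).
Number of components = 3

3


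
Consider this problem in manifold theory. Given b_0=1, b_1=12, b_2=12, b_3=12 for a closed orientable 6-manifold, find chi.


By Poincare duality b_k = b_{6-k}, so full Betti numbers: b_0=1, b_1=12, b_2=12, b_3=12, b_4=12, b_5=12, b_6=1.
chi = sum (-1)^k b_k = -10

-10


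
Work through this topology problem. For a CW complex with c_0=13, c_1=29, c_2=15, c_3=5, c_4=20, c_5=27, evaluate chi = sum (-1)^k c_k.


chi = sum_k (-1)^k c_k.
= (-1)^0*13 + (-1)^1*29 + (-1)^2*15 + (-1)^3*5 + (-1)^4*20 + (-1)^5*27
= (13) + (-29) + (15) + (-5) + (20) + (-27)
= -13

-13


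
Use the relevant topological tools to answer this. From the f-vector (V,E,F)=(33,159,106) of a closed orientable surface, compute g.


chi = V - E + F = 33 - 159 + 106 = -20
For orientable closed surface: chi = 2 - 2g, so g = (2 - chi)/2.
g = (2 - (-20)) / 2 = 22 / 2 = 11

11


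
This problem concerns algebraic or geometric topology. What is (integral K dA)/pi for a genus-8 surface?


Gauss-Bonnet: integral K dA = 2*pi*chi(M).
chi(Sigma_8) = 2 - 2*8 = -14.
(integral K dA)/pi = 2*chi = 2*(-14) = -28

-28


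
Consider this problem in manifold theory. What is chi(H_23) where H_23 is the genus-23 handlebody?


A genus-g handlebody deformation retracts to a wedge of g circles.
chi(vee_g S^1) = 1 - g.
chi(H_23) = 1 - 23 = -22

-22
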